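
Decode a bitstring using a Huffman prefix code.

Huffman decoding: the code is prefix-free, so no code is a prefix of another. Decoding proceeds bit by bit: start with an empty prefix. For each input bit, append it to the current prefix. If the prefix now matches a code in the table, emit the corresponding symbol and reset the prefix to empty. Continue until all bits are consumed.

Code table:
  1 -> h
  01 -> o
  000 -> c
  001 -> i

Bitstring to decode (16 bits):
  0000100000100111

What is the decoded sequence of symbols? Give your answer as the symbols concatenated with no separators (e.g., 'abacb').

Bit 0: prefix='0' (no match yet)
Bit 1: prefix='00' (no match yet)
Bit 2: prefix='000' -> emit 'c', reset
Bit 3: prefix='0' (no match yet)
Bit 4: prefix='01' -> emit 'o', reset
Bit 5: prefix='0' (no match yet)
Bit 6: prefix='00' (no match yet)
Bit 7: prefix='000' -> emit 'c', reset
Bit 8: prefix='0' (no match yet)
Bit 9: prefix='00' (no match yet)
Bit 10: prefix='001' -> emit 'i', reset
Bit 11: prefix='0' (no match yet)
Bit 12: prefix='00' (no match yet)
Bit 13: prefix='001' -> emit 'i', reset
Bit 14: prefix='1' -> emit 'h', reset
Bit 15: prefix='1' -> emit 'h', reset

Answer: cociihh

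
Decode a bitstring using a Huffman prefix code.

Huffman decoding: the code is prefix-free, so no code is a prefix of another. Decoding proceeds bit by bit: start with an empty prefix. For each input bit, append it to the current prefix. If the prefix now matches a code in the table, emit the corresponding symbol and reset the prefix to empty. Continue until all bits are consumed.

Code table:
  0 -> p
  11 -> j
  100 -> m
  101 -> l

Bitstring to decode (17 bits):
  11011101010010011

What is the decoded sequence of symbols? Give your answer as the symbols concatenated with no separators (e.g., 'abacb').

Bit 0: prefix='1' (no match yet)
Bit 1: prefix='11' -> emit 'j', reset
Bit 2: prefix='0' -> emit 'p', reset
Bit 3: prefix='1' (no match yet)
Bit 4: prefix='11' -> emit 'j', reset
Bit 5: prefix='1' (no match yet)
Bit 6: prefix='10' (no match yet)
Bit 7: prefix='101' -> emit 'l', reset
Bit 8: prefix='0' -> emit 'p', reset
Bit 9: prefix='1' (no match yet)
Bit 10: prefix='10' (no match yet)
Bit 11: prefix='100' -> emit 'm', reset
Bit 12: prefix='1' (no match yet)
Bit 13: prefix='10' (no match yet)
Bit 14: prefix='100' -> emit 'm', reset
Bit 15: prefix='1' (no match yet)
Bit 16: prefix='11' -> emit 'j', reset

Answer: jpjlpmmj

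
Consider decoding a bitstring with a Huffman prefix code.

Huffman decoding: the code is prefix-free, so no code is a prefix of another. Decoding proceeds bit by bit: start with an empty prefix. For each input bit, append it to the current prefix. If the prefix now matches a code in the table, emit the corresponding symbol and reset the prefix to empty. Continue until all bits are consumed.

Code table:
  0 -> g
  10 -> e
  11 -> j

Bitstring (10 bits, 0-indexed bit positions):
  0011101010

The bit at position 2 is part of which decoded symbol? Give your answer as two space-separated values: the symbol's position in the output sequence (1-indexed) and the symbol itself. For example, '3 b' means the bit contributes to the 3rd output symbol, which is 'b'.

Bit 0: prefix='0' -> emit 'g', reset
Bit 1: prefix='0' -> emit 'g', reset
Bit 2: prefix='1' (no match yet)
Bit 3: prefix='11' -> emit 'j', reset
Bit 4: prefix='1' (no match yet)
Bit 5: prefix='10' -> emit 'e', reset
Bit 6: prefix='1' (no match yet)

Answer: 3 j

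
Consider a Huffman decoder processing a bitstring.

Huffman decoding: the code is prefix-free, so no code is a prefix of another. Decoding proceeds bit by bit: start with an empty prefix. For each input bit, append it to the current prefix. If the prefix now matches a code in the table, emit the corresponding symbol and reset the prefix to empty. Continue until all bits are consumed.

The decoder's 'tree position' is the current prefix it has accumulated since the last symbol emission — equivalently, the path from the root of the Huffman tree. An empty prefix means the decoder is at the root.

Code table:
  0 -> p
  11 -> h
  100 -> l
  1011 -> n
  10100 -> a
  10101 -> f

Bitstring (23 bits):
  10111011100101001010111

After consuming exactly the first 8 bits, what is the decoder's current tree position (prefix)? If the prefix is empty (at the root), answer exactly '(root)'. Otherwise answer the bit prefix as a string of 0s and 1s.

Answer: (root)

Derivation:
Bit 0: prefix='1' (no match yet)
Bit 1: prefix='10' (no match yet)
Bit 2: prefix='101' (no match yet)
Bit 3: prefix='1011' -> emit 'n', reset
Bit 4: prefix='1' (no match yet)
Bit 5: prefix='10' (no match yet)
Bit 6: prefix='101' (no match yet)
Bit 7: prefix='1011' -> emit 'n', reset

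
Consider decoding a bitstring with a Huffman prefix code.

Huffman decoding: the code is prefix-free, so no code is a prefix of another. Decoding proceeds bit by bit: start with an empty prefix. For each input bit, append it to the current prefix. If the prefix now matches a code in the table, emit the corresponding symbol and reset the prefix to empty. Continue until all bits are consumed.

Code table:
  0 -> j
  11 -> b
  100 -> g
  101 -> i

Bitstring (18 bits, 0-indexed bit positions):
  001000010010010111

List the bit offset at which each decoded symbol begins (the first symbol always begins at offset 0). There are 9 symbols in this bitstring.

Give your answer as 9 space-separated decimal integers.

Bit 0: prefix='0' -> emit 'j', reset
Bit 1: prefix='0' -> emit 'j', reset
Bit 2: prefix='1' (no match yet)
Bit 3: prefix='10' (no match yet)
Bit 4: prefix='100' -> emit 'g', reset
Bit 5: prefix='0' -> emit 'j', reset
Bit 6: prefix='0' -> emit 'j', reset
Bit 7: prefix='1' (no match yet)
Bit 8: prefix='10' (no match yet)
Bit 9: prefix='100' -> emit 'g', reset
Bit 10: prefix='1' (no match yet)
Bit 11: prefix='10' (no match yet)
Bit 12: prefix='100' -> emit 'g', reset
Bit 13: prefix='1' (no match yet)
Bit 14: prefix='10' (no match yet)
Bit 15: prefix='101' -> emit 'i', reset
Bit 16: prefix='1' (no match yet)
Bit 17: prefix='11' -> emit 'b', reset

Answer: 0 1 2 5 6 7 10 13 16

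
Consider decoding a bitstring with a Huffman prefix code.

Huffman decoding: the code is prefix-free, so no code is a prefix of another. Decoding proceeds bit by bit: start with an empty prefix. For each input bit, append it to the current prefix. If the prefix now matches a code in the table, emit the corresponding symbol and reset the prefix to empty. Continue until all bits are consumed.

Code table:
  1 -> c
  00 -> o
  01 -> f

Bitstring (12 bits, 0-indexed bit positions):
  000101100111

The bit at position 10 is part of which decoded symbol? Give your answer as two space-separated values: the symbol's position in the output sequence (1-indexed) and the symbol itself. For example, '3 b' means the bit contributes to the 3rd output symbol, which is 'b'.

Bit 0: prefix='0' (no match yet)
Bit 1: prefix='00' -> emit 'o', reset
Bit 2: prefix='0' (no match yet)
Bit 3: prefix='01' -> emit 'f', reset
Bit 4: prefix='0' (no match yet)
Bit 5: prefix='01' -> emit 'f', reset
Bit 6: prefix='1' -> emit 'c', reset
Bit 7: prefix='0' (no match yet)
Bit 8: prefix='00' -> emit 'o', reset
Bit 9: prefix='1' -> emit 'c', reset
Bit 10: prefix='1' -> emit 'c', reset
Bit 11: prefix='1' -> emit 'c', reset

Answer: 7 c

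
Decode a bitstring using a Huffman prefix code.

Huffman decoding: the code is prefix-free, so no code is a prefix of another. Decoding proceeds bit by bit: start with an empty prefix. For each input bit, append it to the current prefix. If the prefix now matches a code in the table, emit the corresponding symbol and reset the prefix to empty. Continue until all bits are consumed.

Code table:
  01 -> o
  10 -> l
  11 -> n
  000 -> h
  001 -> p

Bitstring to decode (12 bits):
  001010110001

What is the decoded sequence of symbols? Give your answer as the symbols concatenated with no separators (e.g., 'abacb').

Answer: poolp

Derivation:
Bit 0: prefix='0' (no match yet)
Bit 1: prefix='00' (no match yet)
Bit 2: prefix='001' -> emit 'p', reset
Bit 3: prefix='0' (no match yet)
Bit 4: prefix='01' -> emit 'o', reset
Bit 5: prefix='0' (no match yet)
Bit 6: prefix='01' -> emit 'o', reset
Bit 7: prefix='1' (no match yet)
Bit 8: prefix='10' -> emit 'l', reset
Bit 9: prefix='0' (no match yet)
Bit 10: prefix='00' (no match yet)
Bit 11: prefix='001' -> emit 'p', reset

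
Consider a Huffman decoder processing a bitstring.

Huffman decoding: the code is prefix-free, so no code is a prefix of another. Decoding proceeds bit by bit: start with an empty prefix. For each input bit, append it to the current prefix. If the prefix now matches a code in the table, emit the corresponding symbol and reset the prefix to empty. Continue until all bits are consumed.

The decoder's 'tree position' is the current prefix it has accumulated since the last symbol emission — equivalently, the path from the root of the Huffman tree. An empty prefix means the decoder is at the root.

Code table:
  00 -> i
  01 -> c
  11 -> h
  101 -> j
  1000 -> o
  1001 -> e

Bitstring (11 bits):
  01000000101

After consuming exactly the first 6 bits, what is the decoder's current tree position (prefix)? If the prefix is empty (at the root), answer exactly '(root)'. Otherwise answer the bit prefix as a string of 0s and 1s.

Bit 0: prefix='0' (no match yet)
Bit 1: prefix='01' -> emit 'c', reset
Bit 2: prefix='0' (no match yet)
Bit 3: prefix='00' -> emit 'i', reset
Bit 4: prefix='0' (no match yet)
Bit 5: prefix='00' -> emit 'i', reset

Answer: (root)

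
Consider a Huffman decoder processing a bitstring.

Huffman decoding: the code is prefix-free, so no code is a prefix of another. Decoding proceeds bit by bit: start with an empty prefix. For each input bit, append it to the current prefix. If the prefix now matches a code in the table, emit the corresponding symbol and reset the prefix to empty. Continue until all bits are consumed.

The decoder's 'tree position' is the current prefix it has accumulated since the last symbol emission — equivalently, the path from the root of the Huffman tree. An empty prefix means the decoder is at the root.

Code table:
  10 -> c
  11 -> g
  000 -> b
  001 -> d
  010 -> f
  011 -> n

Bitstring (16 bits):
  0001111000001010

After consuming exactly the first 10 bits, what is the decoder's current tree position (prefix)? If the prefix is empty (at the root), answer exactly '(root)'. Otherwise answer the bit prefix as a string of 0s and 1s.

Bit 0: prefix='0' (no match yet)
Bit 1: prefix='00' (no match yet)
Bit 2: prefix='000' -> emit 'b', reset
Bit 3: prefix='1' (no match yet)
Bit 4: prefix='11' -> emit 'g', reset
Bit 5: prefix='1' (no match yet)
Bit 6: prefix='11' -> emit 'g', reset
Bit 7: prefix='0' (no match yet)
Bit 8: prefix='00' (no match yet)
Bit 9: prefix='000' -> emit 'b', reset

Answer: (root)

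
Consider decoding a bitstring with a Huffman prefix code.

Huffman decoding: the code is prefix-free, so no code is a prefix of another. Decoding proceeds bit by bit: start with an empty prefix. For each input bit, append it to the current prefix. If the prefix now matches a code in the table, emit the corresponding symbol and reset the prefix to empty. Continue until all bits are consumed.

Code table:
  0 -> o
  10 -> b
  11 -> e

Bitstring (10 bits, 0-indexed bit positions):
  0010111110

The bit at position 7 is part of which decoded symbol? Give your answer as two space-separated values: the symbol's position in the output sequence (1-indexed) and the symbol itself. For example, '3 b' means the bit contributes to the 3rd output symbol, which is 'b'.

Bit 0: prefix='0' -> emit 'o', reset
Bit 1: prefix='0' -> emit 'o', reset
Bit 2: prefix='1' (no match yet)
Bit 3: prefix='10' -> emit 'b', reset
Bit 4: prefix='1' (no match yet)
Bit 5: prefix='11' -> emit 'e', reset
Bit 6: prefix='1' (no match yet)
Bit 7: prefix='11' -> emit 'e', reset
Bit 8: prefix='1' (no match yet)
Bit 9: prefix='10' -> emit 'b', reset

Answer: 5 e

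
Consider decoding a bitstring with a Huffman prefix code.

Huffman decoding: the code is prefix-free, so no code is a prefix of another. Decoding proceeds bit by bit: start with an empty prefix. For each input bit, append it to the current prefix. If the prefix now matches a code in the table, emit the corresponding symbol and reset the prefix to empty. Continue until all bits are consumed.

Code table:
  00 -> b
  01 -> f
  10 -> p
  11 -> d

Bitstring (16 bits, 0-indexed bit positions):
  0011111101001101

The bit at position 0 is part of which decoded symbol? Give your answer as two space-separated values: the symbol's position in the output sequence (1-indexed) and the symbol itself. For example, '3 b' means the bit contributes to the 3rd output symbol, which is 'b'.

Answer: 1 b

Derivation:
Bit 0: prefix='0' (no match yet)
Bit 1: prefix='00' -> emit 'b', reset
Bit 2: prefix='1' (no match yet)
Bit 3: prefix='11' -> emit 'd', reset
Bit 4: prefix='1' (no match yet)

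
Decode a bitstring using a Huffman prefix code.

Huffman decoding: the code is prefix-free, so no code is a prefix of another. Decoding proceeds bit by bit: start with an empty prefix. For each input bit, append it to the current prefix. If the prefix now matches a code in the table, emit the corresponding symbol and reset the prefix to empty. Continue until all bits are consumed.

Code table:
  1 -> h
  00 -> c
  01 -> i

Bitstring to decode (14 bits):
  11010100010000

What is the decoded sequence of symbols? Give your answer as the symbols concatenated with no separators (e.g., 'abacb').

Bit 0: prefix='1' -> emit 'h', reset
Bit 1: prefix='1' -> emit 'h', reset
Bit 2: prefix='0' (no match yet)
Bit 3: prefix='01' -> emit 'i', reset
Bit 4: prefix='0' (no match yet)
Bit 5: prefix='01' -> emit 'i', reset
Bit 6: prefix='0' (no match yet)
Bit 7: prefix='00' -> emit 'c', reset
Bit 8: prefix='0' (no match yet)
Bit 9: prefix='01' -> emit 'i', reset
Bit 10: prefix='0' (no match yet)
Bit 11: prefix='00' -> emit 'c', reset
Bit 12: prefix='0' (no match yet)
Bit 13: prefix='00' -> emit 'c', reset

Answer: hhiicicc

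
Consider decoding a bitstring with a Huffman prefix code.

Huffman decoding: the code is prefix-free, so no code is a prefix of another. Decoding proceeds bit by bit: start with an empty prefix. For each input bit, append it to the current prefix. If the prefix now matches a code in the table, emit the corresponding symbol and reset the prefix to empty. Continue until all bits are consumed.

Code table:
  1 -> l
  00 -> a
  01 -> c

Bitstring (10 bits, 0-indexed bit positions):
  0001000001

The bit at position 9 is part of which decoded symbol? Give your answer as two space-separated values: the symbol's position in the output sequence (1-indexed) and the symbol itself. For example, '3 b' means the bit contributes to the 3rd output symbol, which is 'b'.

Answer: 5 c

Derivation:
Bit 0: prefix='0' (no match yet)
Bit 1: prefix='00' -> emit 'a', reset
Bit 2: prefix='0' (no match yet)
Bit 3: prefix='01' -> emit 'c', reset
Bit 4: prefix='0' (no match yet)
Bit 5: prefix='00' -> emit 'a', reset
Bit 6: prefix='0' (no match yet)
Bit 7: prefix='00' -> emit 'a', reset
Bit 8: prefix='0' (no match yet)
Bit 9: prefix='01' -> emit 'c', reset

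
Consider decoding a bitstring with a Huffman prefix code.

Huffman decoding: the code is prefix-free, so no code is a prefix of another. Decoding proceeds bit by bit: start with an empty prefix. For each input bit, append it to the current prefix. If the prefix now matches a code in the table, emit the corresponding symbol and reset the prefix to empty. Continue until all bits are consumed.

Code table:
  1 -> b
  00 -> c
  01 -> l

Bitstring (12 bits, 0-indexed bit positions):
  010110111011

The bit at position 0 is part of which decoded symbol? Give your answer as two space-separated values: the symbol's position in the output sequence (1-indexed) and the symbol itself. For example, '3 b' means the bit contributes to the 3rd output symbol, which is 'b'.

Bit 0: prefix='0' (no match yet)
Bit 1: prefix='01' -> emit 'l', reset
Bit 2: prefix='0' (no match yet)
Bit 3: prefix='01' -> emit 'l', reset
Bit 4: prefix='1' -> emit 'b', reset

Answer: 1 l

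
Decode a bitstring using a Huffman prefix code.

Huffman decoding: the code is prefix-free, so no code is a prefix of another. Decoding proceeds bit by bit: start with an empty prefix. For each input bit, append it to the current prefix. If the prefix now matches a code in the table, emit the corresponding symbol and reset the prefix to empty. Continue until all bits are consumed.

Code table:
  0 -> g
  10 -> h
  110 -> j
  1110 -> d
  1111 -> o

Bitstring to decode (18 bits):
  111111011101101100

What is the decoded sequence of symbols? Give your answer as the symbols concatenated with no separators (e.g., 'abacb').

Answer: ojdjjg

Derivation:
Bit 0: prefix='1' (no match yet)
Bit 1: prefix='11' (no match yet)
Bit 2: prefix='111' (no match yet)
Bit 3: prefix='1111' -> emit 'o', reset
Bit 4: prefix='1' (no match yet)
Bit 5: prefix='11' (no match yet)
Bit 6: prefix='110' -> emit 'j', reset
Bit 7: prefix='1' (no match yet)
Bit 8: prefix='11' (no match yet)
Bit 9: prefix='111' (no match yet)
Bit 10: prefix='1110' -> emit 'd', reset
Bit 11: prefix='1' (no match yet)
Bit 12: prefix='11' (no match yet)
Bit 13: prefix='110' -> emit 'j', reset
Bit 14: prefix='1' (no match yet)
Bit 15: prefix='11' (no match yet)
Bit 16: prefix='110' -> emit 'j', reset
Bit 17: prefix='0' -> emit 'g', reset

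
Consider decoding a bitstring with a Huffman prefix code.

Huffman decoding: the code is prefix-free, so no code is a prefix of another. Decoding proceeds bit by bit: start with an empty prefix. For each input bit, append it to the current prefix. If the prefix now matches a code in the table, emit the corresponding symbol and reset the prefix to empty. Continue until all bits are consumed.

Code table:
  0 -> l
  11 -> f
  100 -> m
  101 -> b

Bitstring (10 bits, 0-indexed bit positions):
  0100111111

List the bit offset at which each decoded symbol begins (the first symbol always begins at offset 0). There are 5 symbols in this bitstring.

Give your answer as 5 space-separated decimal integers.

Bit 0: prefix='0' -> emit 'l', reset
Bit 1: prefix='1' (no match yet)
Bit 2: prefix='10' (no match yet)
Bit 3: prefix='100' -> emit 'm', reset
Bit 4: prefix='1' (no match yet)
Bit 5: prefix='11' -> emit 'f', reset
Bit 6: prefix='1' (no match yet)
Bit 7: prefix='11' -> emit 'f', reset
Bit 8: prefix='1' (no match yet)
Bit 9: prefix='11' -> emit 'f', reset

Answer: 0 1 4 6 8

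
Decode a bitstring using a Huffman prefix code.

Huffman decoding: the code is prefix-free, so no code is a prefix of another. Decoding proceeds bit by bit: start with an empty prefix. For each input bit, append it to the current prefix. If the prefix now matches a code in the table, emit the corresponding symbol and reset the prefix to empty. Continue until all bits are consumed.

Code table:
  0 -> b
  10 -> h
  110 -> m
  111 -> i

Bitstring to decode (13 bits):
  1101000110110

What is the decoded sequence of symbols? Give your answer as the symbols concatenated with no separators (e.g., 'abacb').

Answer: mhbbmm

Derivation:
Bit 0: prefix='1' (no match yet)
Bit 1: prefix='11' (no match yet)
Bit 2: prefix='110' -> emit 'm', reset
Bit 3: prefix='1' (no match yet)
Bit 4: prefix='10' -> emit 'h', reset
Bit 5: prefix='0' -> emit 'b', reset
Bit 6: prefix='0' -> emit 'b', reset
Bit 7: prefix='1' (no match yet)
Bit 8: prefix='11' (no match yet)
Bit 9: prefix='110' -> emit 'm', reset
Bit 10: prefix='1' (no match yet)
Bit 11: prefix='11' (no match yet)
Bit 12: prefix='110' -> emit 'm', reset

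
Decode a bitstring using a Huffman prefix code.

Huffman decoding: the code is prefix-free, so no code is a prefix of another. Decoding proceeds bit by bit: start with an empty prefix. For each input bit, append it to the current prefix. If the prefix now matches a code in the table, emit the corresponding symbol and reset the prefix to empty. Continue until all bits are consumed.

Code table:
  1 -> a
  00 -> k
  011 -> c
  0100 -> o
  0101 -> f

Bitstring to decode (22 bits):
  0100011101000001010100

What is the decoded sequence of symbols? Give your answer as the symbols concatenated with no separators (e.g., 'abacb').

Bit 0: prefix='0' (no match yet)
Bit 1: prefix='01' (no match yet)
Bit 2: prefix='010' (no match yet)
Bit 3: prefix='0100' -> emit 'o', reset
Bit 4: prefix='0' (no match yet)
Bit 5: prefix='01' (no match yet)
Bit 6: prefix='011' -> emit 'c', reset
Bit 7: prefix='1' -> emit 'a', reset
Bit 8: prefix='0' (no match yet)
Bit 9: prefix='01' (no match yet)
Bit 10: prefix='010' (no match yet)
Bit 11: prefix='0100' -> emit 'o', reset
Bit 12: prefix='0' (no match yet)
Bit 13: prefix='00' -> emit 'k', reset
Bit 14: prefix='0' (no match yet)
Bit 15: prefix='01' (no match yet)
Bit 16: prefix='010' (no match yet)
Bit 17: prefix='0101' -> emit 'f', reset
Bit 18: prefix='0' (no match yet)
Bit 19: prefix='01' (no match yet)
Bit 20: prefix='010' (no match yet)
Bit 21: prefix='0100' -> emit 'o', reset

Answer: ocaokfo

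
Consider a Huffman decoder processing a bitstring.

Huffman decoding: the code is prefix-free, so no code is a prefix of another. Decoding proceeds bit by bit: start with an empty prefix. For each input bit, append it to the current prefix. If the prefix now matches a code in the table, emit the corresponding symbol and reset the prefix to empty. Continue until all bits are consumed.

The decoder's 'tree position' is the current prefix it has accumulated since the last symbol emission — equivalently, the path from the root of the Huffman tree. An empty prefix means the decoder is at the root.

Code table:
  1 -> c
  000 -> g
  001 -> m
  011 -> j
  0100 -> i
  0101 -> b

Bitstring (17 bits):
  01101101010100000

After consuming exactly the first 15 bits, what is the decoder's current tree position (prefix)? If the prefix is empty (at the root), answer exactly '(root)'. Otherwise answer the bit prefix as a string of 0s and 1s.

Bit 0: prefix='0' (no match yet)
Bit 1: prefix='01' (no match yet)
Bit 2: prefix='011' -> emit 'j', reset
Bit 3: prefix='0' (no match yet)
Bit 4: prefix='01' (no match yet)
Bit 5: prefix='011' -> emit 'j', reset
Bit 6: prefix='0' (no match yet)
Bit 7: prefix='01' (no match yet)
Bit 8: prefix='010' (no match yet)
Bit 9: prefix='0101' -> emit 'b', reset
Bit 10: prefix='0' (no match yet)
Bit 11: prefix='01' (no match yet)
Bit 12: prefix='010' (no match yet)
Bit 13: prefix='0100' -> emit 'i', reset
Bit 14: prefix='0' (no match yet)

Answer: 0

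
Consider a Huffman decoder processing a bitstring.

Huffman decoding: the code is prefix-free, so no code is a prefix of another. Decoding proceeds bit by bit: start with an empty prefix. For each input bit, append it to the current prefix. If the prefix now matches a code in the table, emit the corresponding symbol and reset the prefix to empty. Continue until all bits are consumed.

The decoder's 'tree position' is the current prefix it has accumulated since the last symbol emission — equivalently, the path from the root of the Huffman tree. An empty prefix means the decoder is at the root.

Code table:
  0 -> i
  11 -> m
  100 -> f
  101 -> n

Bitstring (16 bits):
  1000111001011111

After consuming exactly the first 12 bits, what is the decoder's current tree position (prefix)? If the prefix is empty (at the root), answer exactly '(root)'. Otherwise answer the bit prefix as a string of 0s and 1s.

Bit 0: prefix='1' (no match yet)
Bit 1: prefix='10' (no match yet)
Bit 2: prefix='100' -> emit 'f', reset
Bit 3: prefix='0' -> emit 'i', reset
Bit 4: prefix='1' (no match yet)
Bit 5: prefix='11' -> emit 'm', reset
Bit 6: prefix='1' (no match yet)
Bit 7: prefix='10' (no match yet)
Bit 8: prefix='100' -> emit 'f', reset
Bit 9: prefix='1' (no match yet)
Bit 10: prefix='10' (no match yet)
Bit 11: prefix='101' -> emit 'n', reset

Answer: (root)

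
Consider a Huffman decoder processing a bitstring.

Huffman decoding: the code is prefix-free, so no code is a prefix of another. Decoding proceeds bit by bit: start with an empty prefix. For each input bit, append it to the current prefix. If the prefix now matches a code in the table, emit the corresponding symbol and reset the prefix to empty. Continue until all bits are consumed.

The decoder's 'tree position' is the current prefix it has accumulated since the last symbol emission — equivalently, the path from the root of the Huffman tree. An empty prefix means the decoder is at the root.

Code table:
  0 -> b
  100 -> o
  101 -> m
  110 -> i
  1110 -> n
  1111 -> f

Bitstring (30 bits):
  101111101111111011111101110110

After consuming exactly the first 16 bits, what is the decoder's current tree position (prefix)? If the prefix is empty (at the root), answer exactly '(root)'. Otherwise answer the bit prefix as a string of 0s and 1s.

Answer: (root)

Derivation:
Bit 0: prefix='1' (no match yet)
Bit 1: prefix='10' (no match yet)
Bit 2: prefix='101' -> emit 'm', reset
Bit 3: prefix='1' (no match yet)
Bit 4: prefix='11' (no match yet)
Bit 5: prefix='111' (no match yet)
Bit 6: prefix='1111' -> emit 'f', reset
Bit 7: prefix='0' -> emit 'b', reset
Bit 8: prefix='1' (no match yet)
Bit 9: prefix='11' (no match yet)
Bit 10: prefix='111' (no match yet)
Bit 11: prefix='1111' -> emit 'f', reset
Bit 12: prefix='1' (no match yet)
Bit 13: prefix='11' (no match yet)
Bit 14: prefix='111' (no match yet)
Bit 15: prefix='1110' -> emit 'n', reset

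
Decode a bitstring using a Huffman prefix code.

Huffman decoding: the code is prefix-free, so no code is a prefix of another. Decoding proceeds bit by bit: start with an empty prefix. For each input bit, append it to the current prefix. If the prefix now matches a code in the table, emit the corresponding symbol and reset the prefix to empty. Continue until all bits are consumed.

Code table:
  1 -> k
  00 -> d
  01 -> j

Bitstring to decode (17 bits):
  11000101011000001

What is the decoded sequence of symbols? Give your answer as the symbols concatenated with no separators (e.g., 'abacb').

Bit 0: prefix='1' -> emit 'k', reset
Bit 1: prefix='1' -> emit 'k', reset
Bit 2: prefix='0' (no match yet)
Bit 3: prefix='00' -> emit 'd', reset
Bit 4: prefix='0' (no match yet)
Bit 5: prefix='01' -> emit 'j', reset
Bit 6: prefix='0' (no match yet)
Bit 7: prefix='01' -> emit 'j', reset
Bit 8: prefix='0' (no match yet)
Bit 9: prefix='01' -> emit 'j', reset
Bit 10: prefix='1' -> emit 'k', reset
Bit 11: prefix='0' (no match yet)
Bit 12: prefix='00' -> emit 'd', reset
Bit 13: prefix='0' (no match yet)
Bit 14: prefix='00' -> emit 'd', reset
Bit 15: prefix='0' (no match yet)
Bit 16: prefix='01' -> emit 'j', reset

Answer: kkdjjjkddj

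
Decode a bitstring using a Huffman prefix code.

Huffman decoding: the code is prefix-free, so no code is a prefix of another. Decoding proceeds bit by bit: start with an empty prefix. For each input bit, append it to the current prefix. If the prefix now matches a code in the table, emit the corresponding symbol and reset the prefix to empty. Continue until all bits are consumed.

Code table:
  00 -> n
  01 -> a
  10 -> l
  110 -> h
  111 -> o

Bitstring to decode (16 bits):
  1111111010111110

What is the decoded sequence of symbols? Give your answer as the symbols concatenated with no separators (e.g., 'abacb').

Answer: oolloh

Derivation:
Bit 0: prefix='1' (no match yet)
Bit 1: prefix='11' (no match yet)
Bit 2: prefix='111' -> emit 'o', reset
Bit 3: prefix='1' (no match yet)
Bit 4: prefix='11' (no match yet)
Bit 5: prefix='111' -> emit 'o', reset
Bit 6: prefix='1' (no match yet)
Bit 7: prefix='10' -> emit 'l', reset
Bit 8: prefix='1' (no match yet)
Bit 9: prefix='10' -> emit 'l', reset
Bit 10: prefix='1' (no match yet)
Bit 11: prefix='11' (no match yet)
Bit 12: prefix='111' -> emit 'o', reset
Bit 13: prefix='1' (no match yet)
Bit 14: prefix='11' (no match yet)
Bit 15: prefix='110' -> emit 'h', reset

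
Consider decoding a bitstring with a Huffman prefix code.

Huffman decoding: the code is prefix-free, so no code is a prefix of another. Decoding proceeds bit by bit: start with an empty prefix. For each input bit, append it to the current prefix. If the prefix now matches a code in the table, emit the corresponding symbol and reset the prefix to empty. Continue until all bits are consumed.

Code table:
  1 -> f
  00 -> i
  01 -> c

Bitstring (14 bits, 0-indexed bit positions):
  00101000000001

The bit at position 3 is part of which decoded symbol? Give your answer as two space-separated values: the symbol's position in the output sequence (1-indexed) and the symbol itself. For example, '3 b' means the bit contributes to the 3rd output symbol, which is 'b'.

Answer: 3 c

Derivation:
Bit 0: prefix='0' (no match yet)
Bit 1: prefix='00' -> emit 'i', reset
Bit 2: prefix='1' -> emit 'f', reset
Bit 3: prefix='0' (no match yet)
Bit 4: prefix='01' -> emit 'c', reset
Bit 5: prefix='0' (no match yet)
Bit 6: prefix='00' -> emit 'i', reset
Bit 7: prefix='0' (no match yet)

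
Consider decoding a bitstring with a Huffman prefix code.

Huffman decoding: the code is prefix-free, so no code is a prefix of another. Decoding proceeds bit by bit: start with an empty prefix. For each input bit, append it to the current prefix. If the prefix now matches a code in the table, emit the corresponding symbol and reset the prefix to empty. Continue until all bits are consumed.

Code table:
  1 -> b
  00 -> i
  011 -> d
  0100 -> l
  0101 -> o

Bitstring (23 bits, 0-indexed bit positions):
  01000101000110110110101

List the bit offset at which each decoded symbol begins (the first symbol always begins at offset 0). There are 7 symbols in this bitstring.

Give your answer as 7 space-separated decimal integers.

Answer: 0 4 8 10 13 16 19

Derivation:
Bit 0: prefix='0' (no match yet)
Bit 1: prefix='01' (no match yet)
Bit 2: prefix='010' (no match yet)
Bit 3: prefix='0100' -> emit 'l', reset
Bit 4: prefix='0' (no match yet)
Bit 5: prefix='01' (no match yet)
Bit 6: prefix='010' (no match yet)
Bit 7: prefix='0101' -> emit 'o', reset
Bit 8: prefix='0' (no match yet)
Bit 9: prefix='00' -> emit 'i', reset
Bit 10: prefix='0' (no match yet)
Bit 11: prefix='01' (no match yet)
Bit 12: prefix='011' -> emit 'd', reset
Bit 13: prefix='0' (no match yet)
Bit 14: prefix='01' (no match yet)
Bit 15: prefix='011' -> emit 'd', reset
Bit 16: prefix='0' (no match yet)
Bit 17: prefix='01' (no match yet)
Bit 18: prefix='011' -> emit 'd', reset
Bit 19: prefix='0' (no match yet)
Bit 20: prefix='01' (no match yet)
Bit 21: prefix='010' (no match yet)
Bit 22: prefix='0101' -> emit 'o', reset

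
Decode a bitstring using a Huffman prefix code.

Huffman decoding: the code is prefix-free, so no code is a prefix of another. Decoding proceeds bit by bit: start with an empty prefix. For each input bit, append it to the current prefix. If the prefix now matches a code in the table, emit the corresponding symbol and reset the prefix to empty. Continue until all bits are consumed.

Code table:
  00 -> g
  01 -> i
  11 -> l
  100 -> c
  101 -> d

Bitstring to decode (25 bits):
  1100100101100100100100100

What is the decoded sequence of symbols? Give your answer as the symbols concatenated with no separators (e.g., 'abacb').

Answer: lgcdccccc

Derivation:
Bit 0: prefix='1' (no match yet)
Bit 1: prefix='11' -> emit 'l', reset
Bit 2: prefix='0' (no match yet)
Bit 3: prefix='00' -> emit 'g', reset
Bit 4: prefix='1' (no match yet)
Bit 5: prefix='10' (no match yet)
Bit 6: prefix='100' -> emit 'c', reset
Bit 7: prefix='1' (no match yet)
Bit 8: prefix='10' (no match yet)
Bit 9: prefix='101' -> emit 'd', reset
Bit 10: prefix='1' (no match yet)
Bit 11: prefix='10' (no match yet)
Bit 12: prefix='100' -> emit 'c', reset
Bit 13: prefix='1' (no match yet)
Bit 14: prefix='10' (no match yet)
Bit 15: prefix='100' -> emit 'c', reset
Bit 16: prefix='1' (no match yet)
Bit 17: prefix='10' (no match yet)
Bit 18: prefix='100' -> emit 'c', reset
Bit 19: prefix='1' (no match yet)
Bit 20: prefix='10' (no match yet)
Bit 21: prefix='100' -> emit 'c', reset
Bit 22: prefix='1' (no match yet)
Bit 23: prefix='10' (no match yet)
Bit 24: prefix='100' -> emit 'c', reset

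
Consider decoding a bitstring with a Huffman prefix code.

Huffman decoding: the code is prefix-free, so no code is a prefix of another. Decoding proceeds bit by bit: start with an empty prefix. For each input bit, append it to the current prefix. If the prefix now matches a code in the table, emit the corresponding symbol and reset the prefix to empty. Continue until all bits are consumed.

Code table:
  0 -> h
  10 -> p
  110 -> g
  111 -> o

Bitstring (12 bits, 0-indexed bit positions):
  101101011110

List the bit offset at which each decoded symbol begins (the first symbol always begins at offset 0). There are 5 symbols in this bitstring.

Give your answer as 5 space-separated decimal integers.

Bit 0: prefix='1' (no match yet)
Bit 1: prefix='10' -> emit 'p', reset
Bit 2: prefix='1' (no match yet)
Bit 3: prefix='11' (no match yet)
Bit 4: prefix='110' -> emit 'g', reset
Bit 5: prefix='1' (no match yet)
Bit 6: prefix='10' -> emit 'p', reset
Bit 7: prefix='1' (no match yet)
Bit 8: prefix='11' (no match yet)
Bit 9: prefix='111' -> emit 'o', reset
Bit 10: prefix='1' (no match yet)
Bit 11: prefix='10' -> emit 'p', reset

Answer: 0 2 5 7 10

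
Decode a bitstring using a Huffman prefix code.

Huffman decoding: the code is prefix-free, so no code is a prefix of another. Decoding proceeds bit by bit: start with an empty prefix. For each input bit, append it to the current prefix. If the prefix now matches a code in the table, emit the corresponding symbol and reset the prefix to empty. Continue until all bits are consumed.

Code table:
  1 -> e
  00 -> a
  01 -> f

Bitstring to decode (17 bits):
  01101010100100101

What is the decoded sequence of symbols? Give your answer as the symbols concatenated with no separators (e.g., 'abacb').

Answer: fefffaeaef

Derivation:
Bit 0: prefix='0' (no match yet)
Bit 1: prefix='01' -> emit 'f', reset
Bit 2: prefix='1' -> emit 'e', reset
Bit 3: prefix='0' (no match yet)
Bit 4: prefix='01' -> emit 'f', reset
Bit 5: prefix='0' (no match yet)
Bit 6: prefix='01' -> emit 'f', reset
Bit 7: prefix='0' (no match yet)
Bit 8: prefix='01' -> emit 'f', reset
Bit 9: prefix='0' (no match yet)
Bit 10: prefix='00' -> emit 'a', reset
Bit 11: prefix='1' -> emit 'e', reset
Bit 12: prefix='0' (no match yet)
Bit 13: prefix='00' -> emit 'a', reset
Bit 14: prefix='1' -> emit 'e', reset
Bit 15: prefix='0' (no match yet)
Bit 16: prefix='01' -> emit 'f', reset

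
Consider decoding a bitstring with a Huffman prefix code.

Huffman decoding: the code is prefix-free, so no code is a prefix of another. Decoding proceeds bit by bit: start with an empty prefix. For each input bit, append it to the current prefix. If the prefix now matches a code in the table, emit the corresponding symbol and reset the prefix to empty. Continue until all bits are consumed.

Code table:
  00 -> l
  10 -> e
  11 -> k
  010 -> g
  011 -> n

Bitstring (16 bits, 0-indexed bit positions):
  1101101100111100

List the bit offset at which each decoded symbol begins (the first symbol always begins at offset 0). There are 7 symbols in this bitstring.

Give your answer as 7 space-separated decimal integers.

Bit 0: prefix='1' (no match yet)
Bit 1: prefix='11' -> emit 'k', reset
Bit 2: prefix='0' (no match yet)
Bit 3: prefix='01' (no match yet)
Bit 4: prefix='011' -> emit 'n', reset
Bit 5: prefix='0' (no match yet)
Bit 6: prefix='01' (no match yet)
Bit 7: prefix='011' -> emit 'n', reset
Bit 8: prefix='0' (no match yet)
Bit 9: prefix='00' -> emit 'l', reset
Bit 10: prefix='1' (no match yet)
Bit 11: prefix='11' -> emit 'k', reset
Bit 12: prefix='1' (no match yet)
Bit 13: prefix='11' -> emit 'k', reset
Bit 14: prefix='0' (no match yet)
Bit 15: prefix='00' -> emit 'l', reset

Answer: 0 2 5 8 10 12 14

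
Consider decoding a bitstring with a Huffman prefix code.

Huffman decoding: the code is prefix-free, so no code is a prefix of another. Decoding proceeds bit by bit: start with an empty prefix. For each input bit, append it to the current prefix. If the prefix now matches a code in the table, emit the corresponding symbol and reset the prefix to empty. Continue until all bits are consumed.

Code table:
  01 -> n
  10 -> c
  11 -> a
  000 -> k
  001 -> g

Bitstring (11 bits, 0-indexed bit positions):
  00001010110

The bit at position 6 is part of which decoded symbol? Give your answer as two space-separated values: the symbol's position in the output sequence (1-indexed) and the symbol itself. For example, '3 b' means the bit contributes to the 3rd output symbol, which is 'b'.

Answer: 3 n

Derivation:
Bit 0: prefix='0' (no match yet)
Bit 1: prefix='00' (no match yet)
Bit 2: prefix='000' -> emit 'k', reset
Bit 3: prefix='0' (no match yet)
Bit 4: prefix='01' -> emit 'n', reset
Bit 5: prefix='0' (no match yet)
Bit 6: prefix='01' -> emit 'n', reset
Bit 7: prefix='0' (no match yet)
Bit 8: prefix='01' -> emit 'n', reset
Bit 9: prefix='1' (no match yet)
Bit 10: prefix='10' -> emit 'c', reset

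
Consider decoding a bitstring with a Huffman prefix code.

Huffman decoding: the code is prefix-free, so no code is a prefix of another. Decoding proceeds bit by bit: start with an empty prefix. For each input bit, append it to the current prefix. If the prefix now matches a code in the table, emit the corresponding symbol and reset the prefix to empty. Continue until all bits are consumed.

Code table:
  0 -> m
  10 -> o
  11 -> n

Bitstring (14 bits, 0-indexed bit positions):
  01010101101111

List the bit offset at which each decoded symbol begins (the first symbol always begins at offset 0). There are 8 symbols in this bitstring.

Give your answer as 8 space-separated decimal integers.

Bit 0: prefix='0' -> emit 'm', reset
Bit 1: prefix='1' (no match yet)
Bit 2: prefix='10' -> emit 'o', reset
Bit 3: prefix='1' (no match yet)
Bit 4: prefix='10' -> emit 'o', reset
Bit 5: prefix='1' (no match yet)
Bit 6: prefix='10' -> emit 'o', reset
Bit 7: prefix='1' (no match yet)
Bit 8: prefix='11' -> emit 'n', reset
Bit 9: prefix='0' -> emit 'm', reset
Bit 10: prefix='1' (no match yet)
Bit 11: prefix='11' -> emit 'n', reset
Bit 12: prefix='1' (no match yet)
Bit 13: prefix='11' -> emit 'n', reset

Answer: 0 1 3 5 7 9 10 12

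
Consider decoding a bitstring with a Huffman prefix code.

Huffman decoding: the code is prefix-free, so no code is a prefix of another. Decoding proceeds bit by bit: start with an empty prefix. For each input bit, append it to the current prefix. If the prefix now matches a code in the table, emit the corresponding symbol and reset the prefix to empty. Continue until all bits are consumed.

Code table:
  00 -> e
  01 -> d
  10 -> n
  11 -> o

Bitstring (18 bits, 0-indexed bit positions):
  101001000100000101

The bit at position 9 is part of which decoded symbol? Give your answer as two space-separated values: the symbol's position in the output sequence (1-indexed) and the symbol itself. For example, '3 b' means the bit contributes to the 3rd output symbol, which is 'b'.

Answer: 5 d

Derivation:
Bit 0: prefix='1' (no match yet)
Bit 1: prefix='10' -> emit 'n', reset
Bit 2: prefix='1' (no match yet)
Bit 3: prefix='10' -> emit 'n', reset
Bit 4: prefix='0' (no match yet)
Bit 5: prefix='01' -> emit 'd', reset
Bit 6: prefix='0' (no match yet)
Bit 7: prefix='00' -> emit 'e', reset
Bit 8: prefix='0' (no match yet)
Bit 9: prefix='01' -> emit 'd', reset
Bit 10: prefix='0' (no match yet)
Bit 11: prefix='00' -> emit 'e', reset
Bit 12: prefix='0' (no match yet)
Bit 13: prefix='00' -> emit 'e', reset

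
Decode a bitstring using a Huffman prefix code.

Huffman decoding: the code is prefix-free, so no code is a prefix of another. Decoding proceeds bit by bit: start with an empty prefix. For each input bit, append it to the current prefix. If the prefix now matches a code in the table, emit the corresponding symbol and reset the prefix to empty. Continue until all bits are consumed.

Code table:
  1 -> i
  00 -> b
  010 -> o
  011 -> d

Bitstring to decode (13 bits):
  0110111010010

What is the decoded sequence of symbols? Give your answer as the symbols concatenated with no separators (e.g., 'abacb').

Bit 0: prefix='0' (no match yet)
Bit 1: prefix='01' (no match yet)
Bit 2: prefix='011' -> emit 'd', reset
Bit 3: prefix='0' (no match yet)
Bit 4: prefix='01' (no match yet)
Bit 5: prefix='011' -> emit 'd', reset
Bit 6: prefix='1' -> emit 'i', reset
Bit 7: prefix='0' (no match yet)
Bit 8: prefix='01' (no match yet)
Bit 9: prefix='010' -> emit 'o', reset
Bit 10: prefix='0' (no match yet)
Bit 11: prefix='01' (no match yet)
Bit 12: prefix='010' -> emit 'o', reset

Answer: ddioo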